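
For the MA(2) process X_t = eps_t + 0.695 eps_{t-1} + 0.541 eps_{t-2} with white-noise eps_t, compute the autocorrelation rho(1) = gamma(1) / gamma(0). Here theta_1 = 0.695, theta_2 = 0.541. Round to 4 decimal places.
\rho(1) = 0.6031

For an MA(q) process with theta_0 = 1, the autocovariance is
  gamma(k) = sigma^2 * sum_{i=0..q-k} theta_i * theta_{i+k},
and rho(k) = gamma(k) / gamma(0). Sigma^2 cancels.
  numerator   = (1)*(0.695) + (0.695)*(0.541) = 1.070995.
  denominator = (1)^2 + (0.695)^2 + (0.541)^2 = 1.775706.
  rho(1) = 1.070995 / 1.775706 = 0.6031.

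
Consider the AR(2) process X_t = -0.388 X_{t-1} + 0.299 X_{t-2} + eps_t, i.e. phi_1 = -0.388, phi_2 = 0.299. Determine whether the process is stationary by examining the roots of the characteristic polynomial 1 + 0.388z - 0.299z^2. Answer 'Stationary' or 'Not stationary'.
\text{Stationary}

The AR(p) characteristic polynomial is P(z) = 1 + 0.388z - 0.299z^2.
Stationarity requires all roots to lie outside the unit circle, i.e. |z| > 1 for every root.
Set 1 + (0.388) z + (-0.299) z^2 = 0, i.e. a z^2 + b z + c = 0 with a = -0.299, b = 0.388, c = 1.
Discriminant D = b^2 - 4ac = (0.388)^2 - 4*(-0.299)*1 = 0.150544 - (-1.196) = 1.346544.
D >= 0, so the roots are real: z = (-b +/- sqrt(D)) / (2a) = (-0.388 +/- 1.160407) / (-0.598).
  z_1 = (-0.388 + 1.160407) / (-0.598) = -1.2917,   |z_1| = 1.2917.
  z_2 = (-0.388 - 1.160407) / (-0.598) = 2.5893,   |z_2| = 2.5893.
Moduli of all roots: 1.2917, 2.5893.
All moduli strictly greater than 1? Yes.
Verdict: Stationary.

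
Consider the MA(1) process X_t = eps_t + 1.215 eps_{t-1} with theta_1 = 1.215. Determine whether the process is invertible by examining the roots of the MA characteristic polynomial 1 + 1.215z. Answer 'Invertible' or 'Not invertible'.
\text{Not invertible}

The MA(q) characteristic polynomial is P(z) = 1 + 1.215z.
Invertibility requires all roots to lie outside the unit circle, i.e. |z| > 1 for every root.
This is linear in z: 1 + (1.215) z = 0  =>  z = -1/(1.215) = -0.823045,  |z| = 0.823045.
Moduli of all roots: 0.8230.
All moduli strictly greater than 1? No.
Verdict: Not invertible.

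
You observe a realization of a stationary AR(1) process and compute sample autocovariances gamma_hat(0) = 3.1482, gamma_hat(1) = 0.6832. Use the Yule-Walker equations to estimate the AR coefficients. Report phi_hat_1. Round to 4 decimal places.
\hat\phi_{1} = 0.2170

The Yule-Walker equations for an AR(p) process read, in matrix form,
  Gamma_p phi = r_p,   with   (Gamma_p)_{ij} = gamma(|i - j|),
                       (r_p)_i = gamma(i),   i,j = 1..p.
Substitute the sample gammas (Toeplitz matrix and right-hand side of size 1):
  Gamma_p = [[3.1482]]
  r_p     = [0.6832]
With p = 1 this is the single equation gamma(0) phi_1 = gamma(1):
  phi_hat_1 = gamma(1) / gamma(0) = 0.6832 / 3.1482 = 0.2170.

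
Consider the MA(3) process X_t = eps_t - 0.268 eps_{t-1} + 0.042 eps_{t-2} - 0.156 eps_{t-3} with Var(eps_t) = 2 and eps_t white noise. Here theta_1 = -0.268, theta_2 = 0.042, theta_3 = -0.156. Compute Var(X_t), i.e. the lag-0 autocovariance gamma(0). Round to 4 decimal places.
\gamma(0) = 2.1958

For an MA(q) process X_t = eps_t + sum_i theta_i eps_{t-i} with
Var(eps_t) = sigma^2, the variance is
  gamma(0) = sigma^2 * (1 + sum_i theta_i^2).
  sum_i theta_i^2 = (-0.268)^2 + (0.042)^2 + (-0.156)^2 = 0.071824 + 0.001764 + 0.024336 = 0.097924.
  gamma(0) = 2 * (1 + 0.097924) = 2 * 1.097924 = 2.195848, which rounds to 2.1958.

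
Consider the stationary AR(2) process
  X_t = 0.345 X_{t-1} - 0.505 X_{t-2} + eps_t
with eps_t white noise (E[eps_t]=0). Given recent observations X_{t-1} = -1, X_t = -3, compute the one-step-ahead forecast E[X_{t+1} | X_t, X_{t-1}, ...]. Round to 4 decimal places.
E[X_{t+1} \mid \mathcal F_t] = -0.5300

For an AR(p) model X_t = c + sum_i phi_i X_{t-i} + eps_t, the
one-step-ahead conditional mean is
  E[X_{t+1} | X_t, ...] = c + sum_i phi_i X_{t+1-i}.
Substitute known values:
  E[X_{t+1} | ...] = (0.345) * (-3) + (-0.505) * (-1)
                   = -0.5300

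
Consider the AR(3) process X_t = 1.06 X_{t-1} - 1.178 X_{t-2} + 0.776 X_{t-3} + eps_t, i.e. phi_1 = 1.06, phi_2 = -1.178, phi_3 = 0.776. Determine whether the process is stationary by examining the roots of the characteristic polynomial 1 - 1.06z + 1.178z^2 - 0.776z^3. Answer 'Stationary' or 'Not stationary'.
\text{Stationary}

The AR(p) characteristic polynomial is P(z) = 1 - 1.06z + 1.178z^2 - 0.776z^3.
Stationarity requires all roots to lie outside the unit circle, i.e. |z| > 1 for every root.
Degree 3: look for a simple real root z0 first, then factor out (1 - z/z0) and solve the remaining quadratic.
Testing z0 = 1.25: P(1.25) = 1 + (-1.06)(1.25) + (1.178)(1.25)^2 + (-0.776)(1.25)^3
  = 1 + (-1.325) + (1.840625) + (-1.515625) = 0.  So z_0 = 1.25 is a root, |z_0| = 1.25.
Divide out the factor (1 - 0.8 z) = (1 - z/z0) (since 1/z0 = 0.8):
  P(z) = (1 - 0.8 z)(1 + (-0.26) z + (0.97) z^2)
  [check: z-coef -0.26 - (0.8) = -1.06; z^2-coef 0.97 - (0.8)(-0.26) = 1.178; z^3-coef -(0.8)(0.97) = -0.776.]
Remaining roots from the quadratic factor 1 + (-0.26) z + (0.97) z^2:
  Set 1 + (-0.26) z + (0.97) z^2 = 0, i.e. a z^2 + b z + c = 0 with a = 0.97, b = -0.26, c = 1.
  Discriminant D = b^2 - 4ac = (-0.26)^2 - 4*(0.97)*1 = 0.0676 - (3.88) = -3.8124.
  D < 0, so the roots are the complex-conjugate pair z = (-b +/- i sqrt(-D)) / (2a) = 0.134 +/- 1.0065i.
  For a conjugate pair |z|^2 = z * conj(z) = (product of roots) = c/a = 1/(0.97) = 1.030928, so |z| = sqrt(1.030928) = 1.0153 for both roots.
Moduli of all roots: 1.2500, 1.0153, 1.0153.
All moduli strictly greater than 1? Yes.
Verdict: Stationary.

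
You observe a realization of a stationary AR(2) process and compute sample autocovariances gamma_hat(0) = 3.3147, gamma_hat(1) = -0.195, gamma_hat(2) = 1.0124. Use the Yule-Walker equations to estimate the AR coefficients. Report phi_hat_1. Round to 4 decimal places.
\hat\phi_{1} = -0.0410

The Yule-Walker equations for an AR(p) process read, in matrix form,
  Gamma_p phi = r_p,   with   (Gamma_p)_{ij} = gamma(|i - j|),
                       (r_p)_i = gamma(i),   i,j = 1..p.
Substitute the sample gammas (Toeplitz matrix and right-hand side of size 2):
  Gamma_p = [[3.3147, -0.195], [-0.195, 3.3147]]
  r_p     = [-0.195, 1.0124]
Written out:
  3.3147 phi_1 - 0.195 phi_2 = -0.195
  -0.195 phi_1 + 3.3147 phi_2 = 1.0124
Solve by Cramer's rule:
  det = gamma(0)^2 - gamma(1)^2 = (3.3147)^2 - (-0.195)^2 = 10.98723609 - 0.038025 = 10.94921109
  phi_hat_1 = [gamma(1) gamma(0) - gamma(1) gamma(2)] / det = [(-0.195)(3.3147) - (-0.195)(1.0124)] / 10.94921109 = -0.4489485 / 10.94921109 = -0.041
  phi_hat_2 = [gamma(0) gamma(2) - gamma(1)^2] / det = [(3.3147)(1.0124) - (-0.195)^2] / 10.94921109 = 3.31777728 / 10.94921109 = 0.303
So phi_hat = [-0.0410, 0.3030].
Therefore phi_hat_1 = -0.0410.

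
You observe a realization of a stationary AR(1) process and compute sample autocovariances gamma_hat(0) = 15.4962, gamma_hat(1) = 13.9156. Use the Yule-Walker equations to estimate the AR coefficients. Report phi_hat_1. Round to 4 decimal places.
\hat\phi_{1} = 0.8980

The Yule-Walker equations for an AR(p) process read, in matrix form,
  Gamma_p phi = r_p,   with   (Gamma_p)_{ij} = gamma(|i - j|),
                       (r_p)_i = gamma(i),   i,j = 1..p.
Substitute the sample gammas (Toeplitz matrix and right-hand side of size 1):
  Gamma_p = [[15.4962]]
  r_p     = [13.9156]
With p = 1 this is the single equation gamma(0) phi_1 = gamma(1):
  phi_hat_1 = gamma(1) / gamma(0) = 13.9156 / 15.4962 = 0.8980.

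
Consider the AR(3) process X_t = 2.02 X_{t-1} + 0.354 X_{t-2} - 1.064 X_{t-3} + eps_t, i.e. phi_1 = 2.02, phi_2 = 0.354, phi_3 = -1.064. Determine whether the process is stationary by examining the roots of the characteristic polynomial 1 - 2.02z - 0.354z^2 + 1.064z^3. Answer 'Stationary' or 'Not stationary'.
\text{Not stationary}

The AR(p) characteristic polynomial is P(z) = 1 - 2.02z - 0.354z^2 + 1.064z^3.
Stationarity requires all roots to lie outside the unit circle, i.e. |z| > 1 for every root.
Degree 3: look for a simple real root z0 first, then factor out (1 - z/z0) and solve the remaining quadratic.
Testing z0 = 1.25: P(1.25) = 1 + (-2.02)(1.25) + (-0.354)(1.25)^2 + (1.064)(1.25)^3
  = 1 + (-2.525) + (-0.553125) + (2.078125) = 0.  So z_0 = 1.25 is a root, |z_0| = 1.25.
Divide out the factor (1 - 0.8 z) = (1 - z/z0) (since 1/z0 = 0.8):
  P(z) = (1 - 0.8 z)(1 + (-1.22) z + (-1.33) z^2)
  [check: z-coef -1.22 - (0.8) = -2.02; z^2-coef -1.33 - (0.8)(-1.22) = -0.354; z^3-coef -(0.8)(-1.33) = 1.064.]
Remaining roots from the quadratic factor 1 + (-1.22) z + (-1.33) z^2:
  Set 1 + (-1.22) z + (-1.33) z^2 = 0, i.e. a z^2 + b z + c = 0 with a = -1.33, b = -1.22, c = 1.
  Discriminant D = b^2 - 4ac = (-1.22)^2 - 4*(-1.33)*1 = 1.4884 - (-5.32) = 6.8084.
  D >= 0, so the roots are real: z = (-b +/- sqrt(D)) / (2a) = (1.22 +/- 2.609291) / (-2.66).
    z_1 = (1.22 + 2.609291) / (-2.66) = -1.4396,   |z_1| = 1.4396.
    z_2 = (1.22 - 2.609291) / (-2.66) = 0.5223,   |z_2| = 0.5223.
Moduli of all roots: 1.2500, 1.4396, 0.5223.
All moduli strictly greater than 1? No.
Verdict: Not stationary.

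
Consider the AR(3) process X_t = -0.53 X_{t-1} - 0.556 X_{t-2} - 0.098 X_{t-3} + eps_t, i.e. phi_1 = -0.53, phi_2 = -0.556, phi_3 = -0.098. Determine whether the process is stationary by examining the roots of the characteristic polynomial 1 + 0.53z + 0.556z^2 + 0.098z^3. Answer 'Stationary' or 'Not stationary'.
\text{Stationary}

The AR(p) characteristic polynomial is P(z) = 1 + 0.53z + 0.556z^2 + 0.098z^3.
Stationarity requires all roots to lie outside the unit circle, i.e. |z| > 1 for every root.
Degree 3: look for a simple real root z0 first, then factor out (1 - z/z0) and solve the remaining quadratic.
Testing z0 = -5: P(-5) = 1 + (0.53)(-5) + (0.556)(-5)^2 + (0.098)(-5)^3
  = 1 + (-2.65) + (13.9) + (-12.25) = 0.  So z_0 = -5 is a root, |z_0| = 5.
Divide out the factor (1 + 0.2 z) = (1 - z/z0) (since 1/z0 = -0.2):
  P(z) = (1 + 0.2 z)(1 + (0.33) z + (0.49) z^2)
  [check: z-coef 0.33 - (-0.2) = 0.53; z^2-coef 0.49 - (-0.2)(0.33) = 0.556; z^3-coef -(-0.2)(0.49) = 0.098.]
Remaining roots from the quadratic factor 1 + (0.33) z + (0.49) z^2:
  Set 1 + (0.33) z + (0.49) z^2 = 0, i.e. a z^2 + b z + c = 0 with a = 0.49, b = 0.33, c = 1.
  Discriminant D = b^2 - 4ac = (0.33)^2 - 4*(0.49)*1 = 0.1089 - (1.96) = -1.8511.
  D < 0, so the roots are the complex-conjugate pair z = (-b +/- i sqrt(-D)) / (2a) = -0.3367 +/- 1.3883i.
  For a conjugate pair |z|^2 = z * conj(z) = (product of roots) = c/a = 1/(0.49) = 2.040816, so |z| = sqrt(2.040816) = 1.4286 for both roots.
Moduli of all roots: 5.0000, 1.4286, 1.4286.
All moduli strictly greater than 1? Yes.
Verdict: Stationary.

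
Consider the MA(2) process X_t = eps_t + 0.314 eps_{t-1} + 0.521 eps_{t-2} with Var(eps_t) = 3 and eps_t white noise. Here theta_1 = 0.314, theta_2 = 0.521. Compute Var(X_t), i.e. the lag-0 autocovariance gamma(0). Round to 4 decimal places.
\gamma(0) = 4.1101

For an MA(q) process X_t = eps_t + sum_i theta_i eps_{t-i} with
Var(eps_t) = sigma^2, the variance is
  gamma(0) = sigma^2 * (1 + sum_i theta_i^2).
  sum_i theta_i^2 = (0.314)^2 + (0.521)^2 = 0.098596 + 0.271441 = 0.370037.
  gamma(0) = 3 * (1 + 0.370037) = 3 * 1.370037 = 4.110111, which rounds to 4.1101.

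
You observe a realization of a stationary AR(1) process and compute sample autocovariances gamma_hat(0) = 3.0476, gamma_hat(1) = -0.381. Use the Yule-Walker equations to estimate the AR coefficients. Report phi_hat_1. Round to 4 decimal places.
\hat\phi_{1} = -0.1250

The Yule-Walker equations for an AR(p) process read, in matrix form,
  Gamma_p phi = r_p,   with   (Gamma_p)_{ij} = gamma(|i - j|),
                       (r_p)_i = gamma(i),   i,j = 1..p.
Substitute the sample gammas (Toeplitz matrix and right-hand side of size 1):
  Gamma_p = [[3.0476]]
  r_p     = [-0.381]
With p = 1 this is the single equation gamma(0) phi_1 = gamma(1):
  phi_hat_1 = gamma(1) / gamma(0) = -0.381 / 3.0476 = -0.1250.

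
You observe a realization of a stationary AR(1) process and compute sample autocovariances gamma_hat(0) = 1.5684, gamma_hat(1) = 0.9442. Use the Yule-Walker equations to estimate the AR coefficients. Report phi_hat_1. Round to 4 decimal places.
\hat\phi_{1} = 0.6020

The Yule-Walker equations for an AR(p) process read, in matrix form,
  Gamma_p phi = r_p,   with   (Gamma_p)_{ij} = gamma(|i - j|),
                       (r_p)_i = gamma(i),   i,j = 1..p.
Substitute the sample gammas (Toeplitz matrix and right-hand side of size 1):
  Gamma_p = [[1.5684]]
  r_p     = [0.9442]
With p = 1 this is the single equation gamma(0) phi_1 = gamma(1):
  phi_hat_1 = gamma(1) / gamma(0) = 0.9442 / 1.5684 = 0.6020.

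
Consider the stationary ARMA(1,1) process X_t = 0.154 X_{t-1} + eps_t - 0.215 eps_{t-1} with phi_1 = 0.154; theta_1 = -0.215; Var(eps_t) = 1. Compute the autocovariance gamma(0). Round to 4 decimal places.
\gamma(0) = 1.0038

Multiply the model equation by X_{t-k} and take expectations. With theta_0 = psi_0 = 1 and psi_j the MA(infinity) weights, this gives
  gamma(k) - sum_i phi_i gamma(k-i) = c_k,
  c_k = sigma^2 * sum_{j=k..q} theta_j psi_{j-k}   (c_k = 0 for k > q),
using gamma(-m) = gamma(m).
psi-weights needed (psi_j = theta_j + sum_i phi_i psi_{j-i}):
  psi_1 = theta_1 + phi_1 = -0.215 + (0.154) = -0.061
Right-hand sides:
  c_0 = sigma^2 (1 + theta_1 psi_1) = 1 * (1 + (-0.215)(-0.061)) = 1 * 1.013115 = 1.013115
  c_1 = sigma^2 theta_1 = 1 * (-0.215) = -0.215
  c_2 = 0
Equations for k = 0 and k = 1 (AR order 1):
  gamma(0) = phi_1 gamma(1) + c_0
  gamma(1) = phi_1 gamma(0) + c_1
Substituting the second into the first: gamma(0) (1 - phi_1^2) = c_0 + phi_1 c_1, so
  gamma(0) = (c_0 + phi_1 c_1) / (1 - phi_1^2) = (1.013115 + (0.154)(-0.215)) / (1 - (0.154)^2) = 0.980005 / 0.976284 = 1.003811.
Therefore gamma(0) = 1.0038 (to 4 decimal places).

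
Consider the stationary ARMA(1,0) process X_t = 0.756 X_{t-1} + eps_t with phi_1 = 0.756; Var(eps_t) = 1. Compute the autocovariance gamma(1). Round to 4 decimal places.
\gamma(1) = 1.7644

Multiply the model equation by X_{t-k} and take expectations. With theta_0 = psi_0 = 1 and psi_j the MA(infinity) weights, this gives
  gamma(k) - sum_i phi_i gamma(k-i) = c_k,
  c_k = sigma^2 * sum_{j=k..q} theta_j psi_{j-k}   (c_k = 0 for k > q),
using gamma(-m) = gamma(m).
Pure AR (q = 0): c_0 = sigma^2 = 1, c_k = 0 for k >= 1.
Equations for k = 0 and k = 1 (AR order 1):
  gamma(0) = phi_1 gamma(1) + c_0
  gamma(1) = phi_1 gamma(0) + c_1
Substituting the second into the first: gamma(0) (1 - phi_1^2) = c_0 + phi_1 c_1, so
  gamma(0) = c_0 / (1 - phi_1^2) = 1 / (1 - (0.756)^2) = 1 / 0.428464 = 2.333918.
  gamma(1) = phi_1 gamma(0) = (0.756)(2.333918) = 1.764442.
Therefore gamma(1) = 1.7644 (to 4 decimal places).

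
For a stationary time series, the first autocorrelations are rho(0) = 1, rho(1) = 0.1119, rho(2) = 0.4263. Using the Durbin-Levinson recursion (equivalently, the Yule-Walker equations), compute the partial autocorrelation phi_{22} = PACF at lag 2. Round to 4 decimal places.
\phi_{22} = 0.4190

The PACF at lag k is phi_{kk}, the last component of the solution
to the Yule-Walker system G_k phi = r_k where
  (G_k)_{ij} = rho(|i - j|), (r_k)_i = rho(i), i,j = 1..k.
Equivalently, Durbin-Levinson gives phi_{kk} iteratively:
  phi_{11} = rho(1)
  phi_{kk} = [rho(k) - sum_{j=1..k-1} phi_{k-1,j} rho(k-j)]
            / [1 - sum_{j=1..k-1} phi_{k-1,j} rho(j)],
  phi_{k,j} = phi_{k-1,j} - phi_{kk} phi_{k-1,k-j},  j = 1..k-1.
Step k = 1:
  phi_11 = rho(1) = 0.1119.
Step k = 2:
  phi_22 = [rho(2) - phi_11 rho(1)] / [1 - phi_11 rho(1)] = [0.4263 - (0.1119)(0.1119)] / [1 - (0.1119)(0.1119)]
         = 0.41377839 / 0.98747839 = 0.419.
Therefore phi_{22} = 0.4190.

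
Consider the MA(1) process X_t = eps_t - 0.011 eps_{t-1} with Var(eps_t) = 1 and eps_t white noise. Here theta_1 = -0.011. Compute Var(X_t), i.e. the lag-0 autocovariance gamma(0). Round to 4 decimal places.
\gamma(0) = 1.0001

For an MA(q) process X_t = eps_t + sum_i theta_i eps_{t-i} with
Var(eps_t) = sigma^2, the variance is
  gamma(0) = sigma^2 * (1 + sum_i theta_i^2).
  sum_i theta_i^2 = (-0.011)^2 = 0.000121.
  gamma(0) = 1 * (1 + 0.000121) = 1 * 1.000121 = 1.000121, which rounds to 1.0001.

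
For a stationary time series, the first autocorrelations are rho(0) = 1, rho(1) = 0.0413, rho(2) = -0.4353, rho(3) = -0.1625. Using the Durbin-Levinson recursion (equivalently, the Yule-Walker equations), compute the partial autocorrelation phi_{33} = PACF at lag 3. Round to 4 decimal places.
\phi_{33} = -0.1469

The PACF at lag k is phi_{kk}, the last component of the solution
to the Yule-Walker system G_k phi = r_k where
  (G_k)_{ij} = rho(|i - j|), (r_k)_i = rho(i), i,j = 1..k.
Equivalently, Durbin-Levinson gives phi_{kk} iteratively:
  phi_{11} = rho(1)
  phi_{kk} = [rho(k) - sum_{j=1..k-1} phi_{k-1,j} rho(k-j)]
            / [1 - sum_{j=1..k-1} phi_{k-1,j} rho(j)],
  phi_{k,j} = phi_{k-1,j} - phi_{kk} phi_{k-1,k-j},  j = 1..k-1.
Step k = 1:
  phi_11 = rho(1) = 0.0413.
Step k = 2:
  phi_22 = [rho(2) - phi_11 rho(1)] / [1 - phi_11 rho(1)] = [-0.4353 - (0.0413)(0.0413)] / [1 - (0.0413)(0.0413)]
         = -0.43700569 / 0.99829431 = -0.437752.
  Update: phi_21 = phi_11 - phi_22 phi_11 = 0.0413 - (-0.437752)(0.0413) = 0.059379.
Step k = 3:
  phi_33 = [rho(3) - phi_21 rho(2) - phi_22 rho(1)] / [1 - phi_21 rho(1) - phi_22 rho(2)]
    numerator   = -0.1625 - (0.059379)(-0.4353) - (-0.437752)(0.0413) = -0.11857307
    denominator = 1 - (0.059379)(0.0413) - (-0.437752)(-0.4353) = 0.80699404
  phi_33 = -0.11857307 / 0.80699404 = -0.1469.
Therefore phi_{33} = -0.1469.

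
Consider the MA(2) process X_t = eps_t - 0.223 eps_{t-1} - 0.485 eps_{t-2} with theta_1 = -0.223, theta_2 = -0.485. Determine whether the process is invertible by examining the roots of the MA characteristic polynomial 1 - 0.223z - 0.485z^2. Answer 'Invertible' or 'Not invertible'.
\text{Invertible}

The MA(q) characteristic polynomial is P(z) = 1 - 0.223z - 0.485z^2.
Invertibility requires all roots to lie outside the unit circle, i.e. |z| > 1 for every root.
Set 1 + (-0.223) z + (-0.485) z^2 = 0, i.e. a z^2 + b z + c = 0 with a = -0.485, b = -0.223, c = 1.
Discriminant D = b^2 - 4ac = (-0.223)^2 - 4*(-0.485)*1 = 0.049729 - (-1.94) = 1.989729.
D >= 0, so the roots are real: z = (-b +/- sqrt(D)) / (2a) = (0.223 +/- 1.410578) / (-0.97).
  z_1 = (0.223 + 1.410578) / (-0.97) = -1.6841,   |z_1| = 1.6841.
  z_2 = (0.223 - 1.410578) / (-0.97) = 1.2243,   |z_2| = 1.2243.
Moduli of all roots: 1.6841, 1.2243.
All moduli strictly greater than 1? Yes.
Verdict: Invertible.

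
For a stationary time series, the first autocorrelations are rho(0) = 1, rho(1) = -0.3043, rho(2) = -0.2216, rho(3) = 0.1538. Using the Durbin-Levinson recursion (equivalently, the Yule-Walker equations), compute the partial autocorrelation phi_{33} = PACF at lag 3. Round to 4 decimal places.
\phi_{33} = -0.0530

The PACF at lag k is phi_{kk}, the last component of the solution
to the Yule-Walker system G_k phi = r_k where
  (G_k)_{ij} = rho(|i - j|), (r_k)_i = rho(i), i,j = 1..k.
Equivalently, Durbin-Levinson gives phi_{kk} iteratively:
  phi_{11} = rho(1)
  phi_{kk} = [rho(k) - sum_{j=1..k-1} phi_{k-1,j} rho(k-j)]
            / [1 - sum_{j=1..k-1} phi_{k-1,j} rho(j)],
  phi_{k,j} = phi_{k-1,j} - phi_{kk} phi_{k-1,k-j},  j = 1..k-1.
Step k = 1:
  phi_11 = rho(1) = -0.3043.
Step k = 2:
  phi_22 = [rho(2) - phi_11 rho(1)] / [1 - phi_11 rho(1)] = [-0.2216 - (-0.3043)(-0.3043)] / [1 - (-0.3043)(-0.3043)]
         = -0.31419849 / 0.90740151 = -0.346262.
  Update: phi_21 = phi_11 - phi_22 phi_11 = -0.3043 - (-0.346262)(-0.3043) = -0.409667.
Step k = 3:
  phi_33 = [rho(3) - phi_21 rho(2) - phi_22 rho(1)] / [1 - phi_21 rho(1) - phi_22 rho(2)]
    numerator   = 0.1538 - (-0.409667)(-0.2216) - (-0.346262)(-0.3043) = -0.04234978
    denominator = 1 - (-0.409667)(-0.3043) - (-0.346262)(-0.2216) = 0.79860657
  phi_33 = -0.04234978 / 0.79860657 = -0.053.
Therefore phi_{33} = -0.0530.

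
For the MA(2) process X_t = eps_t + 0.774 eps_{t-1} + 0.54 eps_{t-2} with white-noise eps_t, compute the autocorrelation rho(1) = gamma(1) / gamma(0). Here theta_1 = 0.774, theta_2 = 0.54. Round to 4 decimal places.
\rho(1) = 0.6304

For an MA(q) process with theta_0 = 1, the autocovariance is
  gamma(k) = sigma^2 * sum_{i=0..q-k} theta_i * theta_{i+k},
and rho(k) = gamma(k) / gamma(0). Sigma^2 cancels.
  numerator   = (1)*(0.774) + (0.774)*(0.54) = 1.19196.
  denominator = (1)^2 + (0.774)^2 + (0.54)^2 = 1.890676.
  rho(1) = 1.19196 / 1.890676 = 0.6304.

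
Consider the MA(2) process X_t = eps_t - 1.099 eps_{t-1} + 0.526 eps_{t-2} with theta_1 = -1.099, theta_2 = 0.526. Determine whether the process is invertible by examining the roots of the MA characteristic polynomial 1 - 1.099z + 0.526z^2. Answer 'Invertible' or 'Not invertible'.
\text{Invertible}

The MA(q) characteristic polynomial is P(z) = 1 - 1.099z + 0.526z^2.
Invertibility requires all roots to lie outside the unit circle, i.e. |z| > 1 for every root.
Set 1 + (-1.099) z + (0.526) z^2 = 0, i.e. a z^2 + b z + c = 0 with a = 0.526, b = -1.099, c = 1.
Discriminant D = b^2 - 4ac = (-1.099)^2 - 4*(0.526)*1 = 1.207801 - (2.104) = -0.896199.
D < 0, so the roots are the complex-conjugate pair z = (-b +/- i sqrt(-D)) / (2a) = 1.0447 +/- 0.8999i.
For a conjugate pair |z|^2 = z * conj(z) = (product of roots) = c/a = 1/(0.526) = 1.901141, so |z| = sqrt(1.901141) = 1.3788 for both roots.
Moduli of all roots: 1.3788, 1.3788.
All moduli strictly greater than 1? Yes.
Verdict: Invertible.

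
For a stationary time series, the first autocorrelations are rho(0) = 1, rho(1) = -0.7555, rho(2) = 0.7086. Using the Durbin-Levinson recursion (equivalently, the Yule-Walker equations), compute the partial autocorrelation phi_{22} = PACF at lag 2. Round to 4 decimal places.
\phi_{22} = 0.3211

The PACF at lag k is phi_{kk}, the last component of the solution
to the Yule-Walker system G_k phi = r_k where
  (G_k)_{ij} = rho(|i - j|), (r_k)_i = rho(i), i,j = 1..k.
Equivalently, Durbin-Levinson gives phi_{kk} iteratively:
  phi_{11} = rho(1)
  phi_{kk} = [rho(k) - sum_{j=1..k-1} phi_{k-1,j} rho(k-j)]
            / [1 - sum_{j=1..k-1} phi_{k-1,j} rho(j)],
  phi_{k,j} = phi_{k-1,j} - phi_{kk} phi_{k-1,k-j},  j = 1..k-1.
Step k = 1:
  phi_11 = rho(1) = -0.7555.
Step k = 2:
  phi_22 = [rho(2) - phi_11 rho(1)] / [1 - phi_11 rho(1)] = [0.7086 - (-0.7555)(-0.7555)] / [1 - (-0.7555)(-0.7555)]
         = 0.13781975 / 0.42921975 = 0.3211.
Therefore phi_{22} = 0.3211.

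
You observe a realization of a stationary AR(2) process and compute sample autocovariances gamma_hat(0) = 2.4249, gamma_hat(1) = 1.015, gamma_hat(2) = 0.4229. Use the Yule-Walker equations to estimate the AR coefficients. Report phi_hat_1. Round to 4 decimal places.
\hat\phi_{1} = 0.4190

The Yule-Walker equations for an AR(p) process read, in matrix form,
  Gamma_p phi = r_p,   with   (Gamma_p)_{ij} = gamma(|i - j|),
                       (r_p)_i = gamma(i),   i,j = 1..p.
Substitute the sample gammas (Toeplitz matrix and right-hand side of size 2):
  Gamma_p = [[2.4249, 1.015], [1.015, 2.4249]]
  r_p     = [1.015, 0.4229]
Written out:
  2.4249 phi_1 + 1.015 phi_2 = 1.015
  1.015 phi_1 + 2.4249 phi_2 = 0.4229
Solve by Cramer's rule:
  det = gamma(0)^2 - gamma(1)^2 = (2.4249)^2 - (1.015)^2 = 5.88014001 - 1.030225 = 4.84991501
  phi_hat_1 = [gamma(1) gamma(0) - gamma(1) gamma(2)] / det = [(1.015)(2.4249) - (1.015)(0.4229)] / 4.84991501 = 2.03203 / 4.84991501 = 0.419
  phi_hat_2 = [gamma(0) gamma(2) - gamma(1)^2] / det = [(2.4249)(0.4229) - (1.015)^2] / 4.84991501 = -0.00473479 / 4.84991501 = -0.001
So phi_hat = [0.4190, -0.0010].
Therefore phi_hat_1 = 0.4190.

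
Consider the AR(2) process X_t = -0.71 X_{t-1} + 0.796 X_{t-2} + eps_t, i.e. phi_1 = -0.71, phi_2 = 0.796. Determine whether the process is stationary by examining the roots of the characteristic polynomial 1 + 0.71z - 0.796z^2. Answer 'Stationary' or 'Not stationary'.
\text{Not stationary}

The AR(p) characteristic polynomial is P(z) = 1 + 0.71z - 0.796z^2.
Stationarity requires all roots to lie outside the unit circle, i.e. |z| > 1 for every root.
Set 1 + (0.71) z + (-0.796) z^2 = 0, i.e. a z^2 + b z + c = 0 with a = -0.796, b = 0.71, c = 1.
Discriminant D = b^2 - 4ac = (0.71)^2 - 4*(-0.796)*1 = 0.5041 - (-3.184) = 3.6881.
D >= 0, so the roots are real: z = (-b +/- sqrt(D)) / (2a) = (-0.71 +/- 1.920443) / (-1.592).
  z_1 = (-0.71 + 1.920443) / (-1.592) = -0.7603,   |z_1| = 0.7603.
  z_2 = (-0.71 - 1.920443) / (-1.592) = 1.6523,   |z_2| = 1.6523.
Moduli of all roots: 0.7603, 1.6523.
All moduli strictly greater than 1? No.
Verdict: Not stationary.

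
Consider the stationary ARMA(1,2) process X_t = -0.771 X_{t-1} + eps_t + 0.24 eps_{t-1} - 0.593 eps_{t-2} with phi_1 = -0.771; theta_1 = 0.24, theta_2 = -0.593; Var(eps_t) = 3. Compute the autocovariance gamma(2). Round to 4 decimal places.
\gamma(2) = -0.6281

Multiply the model equation by X_{t-k} and take expectations. With theta_0 = psi_0 = 1 and psi_j the MA(infinity) weights, this gives
  gamma(k) - sum_i phi_i gamma(k-i) = c_k,
  c_k = sigma^2 * sum_{j=k..q} theta_j psi_{j-k}   (c_k = 0 for k > q),
using gamma(-m) = gamma(m).
psi-weights needed (psi_j = theta_j + sum_i phi_i psi_{j-i}):
  psi_1 = theta_1 + phi_1 = 0.24 + (-0.771) = -0.531
  psi_2 = theta_2 + phi_1 psi_1 = -0.593 + (-0.771)(-0.531) = -0.183599
Right-hand sides:
  c_0 = sigma^2 (1 + theta_1 psi_1 + theta_2 psi_2) = 3 * (1 + (0.24)(-0.531) + (-0.593)(-0.183599)) = 3 * 0.981434 = 2.944303
  c_1 = sigma^2 (theta_1 + theta_2 psi_1) = 3 * (0.24 + (-0.593)(-0.531)) = 1.664649
  c_2 = sigma^2 theta_2 = 3 * (-0.593) = -1.779
Equations for k = 0 and k = 1 (AR order 1):
  gamma(0) = phi_1 gamma(1) + c_0
  gamma(1) = phi_1 gamma(0) + c_1
Substituting the second into the first: gamma(0) (1 - phi_1^2) = c_0 + phi_1 c_1, so
  gamma(0) = (c_0 + phi_1 c_1) / (1 - phi_1^2) = (2.944303 + (-0.771)(1.664649)) / (1 - (-0.771)^2) = 1.660858 / 0.405559 = 4.095232.
  gamma(1) = phi_1 gamma(0) + c_1 = (-0.771)(4.095232) + (1.664649) = -1.492775.
For k = 2: gamma(2) = phi_1 gamma(1) + c_2
  = (-0.771)(-1.492775) + (-1.779) = -0.628071.
Therefore gamma(2) = -0.6281 (to 4 decimal places).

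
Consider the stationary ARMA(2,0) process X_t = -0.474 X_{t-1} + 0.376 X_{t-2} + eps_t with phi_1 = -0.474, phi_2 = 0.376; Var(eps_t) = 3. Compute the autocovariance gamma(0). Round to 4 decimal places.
\gamma(0) = 8.2603

Multiply the model equation by X_{t-k} and take expectations. With theta_0 = psi_0 = 1 and psi_j the MA(infinity) weights, this gives
  gamma(k) - sum_i phi_i gamma(k-i) = c_k,
  c_k = sigma^2 * sum_{j=k..q} theta_j psi_{j-k}   (c_k = 0 for k > q),
using gamma(-m) = gamma(m).
Pure AR (q = 0): c_0 = sigma^2 = 3, c_k = 0 for k >= 1.
Equations for k = 0, 1, 2 (AR order 2, c_2 = 0):
  (E0) gamma(0) = phi_1 gamma(1) + phi_2 gamma(2) + c_0
  (E1) gamma(1) = phi_1 gamma(0) + phi_2 gamma(1) + c_1
  (E2) gamma(2) = phi_1 gamma(1) + phi_2 gamma(0)
From (E1): gamma(1) = A gamma(0) + B with
  A = phi_1 / (1 - phi_2) = -0.474 / 0.624 = -0.759615,   B = c_1 / (1 - phi_2) = 0 / 0.624 = 0.
Insert (E2) into (E0): gamma(0) (1 - phi_2^2) = phi_1 (1 + phi_2) gamma(1) + c_0.
  phi_1 (1 + phi_2) = (-0.474)(1.376) = -0.652224,   1 - phi_2^2 = 0.858624.
Replace gamma(1) by A gamma(0) + B and collect gamma(0):
  gamma(0) [0.858624 - (-0.652224)(-0.759615)] = c_0 = 3
  gamma(0) * 0.363185 = 3
  gamma(0) = 3 / 0.363185 = 8.260262.
Therefore gamma(0) = 8.2603 (to 4 decimal places).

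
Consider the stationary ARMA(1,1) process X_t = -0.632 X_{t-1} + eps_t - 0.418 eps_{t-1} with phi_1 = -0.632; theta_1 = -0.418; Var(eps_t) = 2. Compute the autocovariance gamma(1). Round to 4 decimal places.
\gamma(1) = -4.4204

Multiply the model equation by X_{t-k} and take expectations. With theta_0 = psi_0 = 1 and psi_j the MA(infinity) weights, this gives
  gamma(k) - sum_i phi_i gamma(k-i) = c_k,
  c_k = sigma^2 * sum_{j=k..q} theta_j psi_{j-k}   (c_k = 0 for k > q),
using gamma(-m) = gamma(m).
psi-weights needed (psi_j = theta_j + sum_i phi_i psi_{j-i}):
  psi_1 = theta_1 + phi_1 = -0.418 + (-0.632) = -1.05
Right-hand sides:
  c_0 = sigma^2 (1 + theta_1 psi_1) = 2 * (1 + (-0.418)(-1.05)) = 2 * 1.4389 = 2.8778
  c_1 = sigma^2 theta_1 = 2 * (-0.418) = -0.836
  c_2 = 0
Equations for k = 0 and k = 1 (AR order 1):
  gamma(0) = phi_1 gamma(1) + c_0
  gamma(1) = phi_1 gamma(0) + c_1
Substituting the second into the first: gamma(0) (1 - phi_1^2) = c_0 + phi_1 c_1, so
  gamma(0) = (c_0 + phi_1 c_1) / (1 - phi_1^2) = (2.8778 + (-0.632)(-0.836)) / (1 - (-0.632)^2) = 3.406152 / 0.600576 = 5.671475.
  gamma(1) = phi_1 gamma(0) + c_1 = (-0.632)(5.671475) + (-0.836) = -4.420372.
Therefore gamma(1) = -4.4204 (to 4 decimal places).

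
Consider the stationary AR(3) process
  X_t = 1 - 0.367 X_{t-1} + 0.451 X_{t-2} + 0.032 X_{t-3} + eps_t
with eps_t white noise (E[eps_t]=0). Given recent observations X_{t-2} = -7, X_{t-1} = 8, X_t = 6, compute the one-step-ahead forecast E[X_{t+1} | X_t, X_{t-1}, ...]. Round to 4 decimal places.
E[X_{t+1} \mid \mathcal F_t] = 2.1820

For an AR(p) model X_t = c + sum_i phi_i X_{t-i} + eps_t, the
one-step-ahead conditional mean is
  E[X_{t+1} | X_t, ...] = c + sum_i phi_i X_{t+1-i}.
Substitute known values:
  E[X_{t+1} | ...] = 1 + (-0.367) * (6) + (0.451) * (8) + (0.032) * (-7)
                   = 2.1820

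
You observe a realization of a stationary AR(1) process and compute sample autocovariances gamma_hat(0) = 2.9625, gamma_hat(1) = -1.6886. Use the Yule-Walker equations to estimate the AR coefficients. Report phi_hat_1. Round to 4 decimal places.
\hat\phi_{1} = -0.5700

The Yule-Walker equations for an AR(p) process read, in matrix form,
  Gamma_p phi = r_p,   with   (Gamma_p)_{ij} = gamma(|i - j|),
                       (r_p)_i = gamma(i),   i,j = 1..p.
Substitute the sample gammas (Toeplitz matrix and right-hand side of size 1):
  Gamma_p = [[2.9625]]
  r_p     = [-1.6886]
With p = 1 this is the single equation gamma(0) phi_1 = gamma(1):
  phi_hat_1 = gamma(1) / gamma(0) = -1.6886 / 2.9625 = -0.5700.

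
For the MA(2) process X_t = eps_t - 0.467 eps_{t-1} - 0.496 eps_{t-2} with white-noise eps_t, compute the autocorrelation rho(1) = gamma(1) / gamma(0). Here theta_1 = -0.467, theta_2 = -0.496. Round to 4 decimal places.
\rho(1) = -0.1608

For an MA(q) process with theta_0 = 1, the autocovariance is
  gamma(k) = sigma^2 * sum_{i=0..q-k} theta_i * theta_{i+k},
and rho(k) = gamma(k) / gamma(0). Sigma^2 cancels.
  numerator   = (1)*(-0.467) + (-0.467)*(-0.496) = -0.235368.
  denominator = (1)^2 + (-0.467)^2 + (-0.496)^2 = 1.464105.
  rho(1) = -0.235368 / 1.464105 = -0.1608.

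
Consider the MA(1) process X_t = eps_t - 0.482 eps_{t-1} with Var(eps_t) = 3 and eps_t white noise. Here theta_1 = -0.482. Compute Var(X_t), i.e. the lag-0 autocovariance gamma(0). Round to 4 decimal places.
\gamma(0) = 3.6970

For an MA(q) process X_t = eps_t + sum_i theta_i eps_{t-i} with
Var(eps_t) = sigma^2, the variance is
  gamma(0) = sigma^2 * (1 + sum_i theta_i^2).
  sum_i theta_i^2 = (-0.482)^2 = 0.232324.
  gamma(0) = 3 * (1 + 0.232324) = 3 * 1.232324 = 3.696972, which rounds to 3.6970.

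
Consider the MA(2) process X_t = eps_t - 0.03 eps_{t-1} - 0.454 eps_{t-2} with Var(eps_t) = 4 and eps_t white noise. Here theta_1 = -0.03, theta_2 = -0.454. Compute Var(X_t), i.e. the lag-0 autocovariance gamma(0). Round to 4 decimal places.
\gamma(0) = 4.8281

For an MA(q) process X_t = eps_t + sum_i theta_i eps_{t-i} with
Var(eps_t) = sigma^2, the variance is
  gamma(0) = sigma^2 * (1 + sum_i theta_i^2).
  sum_i theta_i^2 = (-0.03)^2 + (-0.454)^2 = 0.0009 + 0.206116 = 0.207016.
  gamma(0) = 4 * (1 + 0.207016) = 4 * 1.207016 = 4.828064, which rounds to 4.8281.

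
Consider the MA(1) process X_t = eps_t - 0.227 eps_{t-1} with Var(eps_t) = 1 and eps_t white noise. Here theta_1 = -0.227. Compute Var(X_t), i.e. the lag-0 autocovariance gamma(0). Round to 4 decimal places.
\gamma(0) = 1.0515

For an MA(q) process X_t = eps_t + sum_i theta_i eps_{t-i} with
Var(eps_t) = sigma^2, the variance is
  gamma(0) = sigma^2 * (1 + sum_i theta_i^2).
  sum_i theta_i^2 = (-0.227)^2 = 0.051529.
  gamma(0) = 1 * (1 + 0.051529) = 1 * 1.051529 = 1.051529, which rounds to 1.0515.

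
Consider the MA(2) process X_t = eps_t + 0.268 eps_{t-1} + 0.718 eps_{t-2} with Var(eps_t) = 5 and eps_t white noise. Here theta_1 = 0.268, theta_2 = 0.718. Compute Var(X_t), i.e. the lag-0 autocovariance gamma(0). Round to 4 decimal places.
\gamma(0) = 7.9367

For an MA(q) process X_t = eps_t + sum_i theta_i eps_{t-i} with
Var(eps_t) = sigma^2, the variance is
  gamma(0) = sigma^2 * (1 + sum_i theta_i^2).
  sum_i theta_i^2 = (0.268)^2 + (0.718)^2 = 0.071824 + 0.515524 = 0.587348.
  gamma(0) = 5 * (1 + 0.587348) = 5 * 1.587348 = 7.93674, which rounds to 7.9367.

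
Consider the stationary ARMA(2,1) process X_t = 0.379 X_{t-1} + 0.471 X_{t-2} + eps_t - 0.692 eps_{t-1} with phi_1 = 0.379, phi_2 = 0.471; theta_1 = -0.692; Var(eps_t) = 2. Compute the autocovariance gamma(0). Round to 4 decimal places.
\gamma(0) = 2.5733

Multiply the model equation by X_{t-k} and take expectations. With theta_0 = psi_0 = 1 and psi_j the MA(infinity) weights, this gives
  gamma(k) - sum_i phi_i gamma(k-i) = c_k,
  c_k = sigma^2 * sum_{j=k..q} theta_j psi_{j-k}   (c_k = 0 for k > q),
using gamma(-m) = gamma(m).
psi-weights needed (psi_j = theta_j + sum_i phi_i psi_{j-i}):
  psi_1 = theta_1 + phi_1 = -0.692 + (0.379) = -0.313
Right-hand sides:
  c_0 = sigma^2 (1 + theta_1 psi_1) = 2 * (1 + (-0.692)(-0.313)) = 2 * 1.216596 = 2.433192
  c_1 = sigma^2 theta_1 = 2 * (-0.692) = -1.384
  c_2 = 0
Equations for k = 0, 1, 2 (AR order 2, c_2 = 0):
  (E0) gamma(0) = phi_1 gamma(1) + phi_2 gamma(2) + c_0
  (E1) gamma(1) = phi_1 gamma(0) + phi_2 gamma(1) + c_1
  (E2) gamma(2) = phi_1 gamma(1) + phi_2 gamma(0)
From (E1): gamma(1) = A gamma(0) + B with
  A = phi_1 / (1 - phi_2) = 0.379 / 0.529 = 0.716446,   B = c_1 / (1 - phi_2) = -1.384 / 0.529 = -2.616257.
Insert (E2) into (E0): gamma(0) (1 - phi_2^2) = phi_1 (1 + phi_2) gamma(1) + c_0.
  phi_1 (1 + phi_2) = (0.379)(1.471) = 0.557509,   1 - phi_2^2 = 0.778159.
Replace gamma(1) by A gamma(0) + B and collect gamma(0):
  gamma(0) [0.778159 - (0.557509)(0.716446)] = (0.557509)(-2.616257) + 2.433192
  gamma(0) * 0.378734 = 0.974605
  gamma(0) = 0.974605 / 0.378734 = 2.573325.
Therefore gamma(0) = 2.5733 (to 4 decimal places).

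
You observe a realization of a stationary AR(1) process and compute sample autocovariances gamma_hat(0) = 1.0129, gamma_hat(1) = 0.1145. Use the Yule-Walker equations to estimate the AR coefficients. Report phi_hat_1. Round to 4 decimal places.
\hat\phi_{1} = 0.1130

The Yule-Walker equations for an AR(p) process read, in matrix form,
  Gamma_p phi = r_p,   with   (Gamma_p)_{ij} = gamma(|i - j|),
                       (r_p)_i = gamma(i),   i,j = 1..p.
Substitute the sample gammas (Toeplitz matrix and right-hand side of size 1):
  Gamma_p = [[1.0129]]
  r_p     = [0.1145]
With p = 1 this is the single equation gamma(0) phi_1 = gamma(1):
  phi_hat_1 = gamma(1) / gamma(0) = 0.1145 / 1.0129 = 0.1130.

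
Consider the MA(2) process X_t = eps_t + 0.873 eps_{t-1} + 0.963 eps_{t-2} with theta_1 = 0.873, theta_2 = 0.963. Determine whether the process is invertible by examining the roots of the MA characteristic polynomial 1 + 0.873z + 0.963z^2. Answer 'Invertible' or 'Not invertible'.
\text{Invertible}

The MA(q) characteristic polynomial is P(z) = 1 + 0.873z + 0.963z^2.
Invertibility requires all roots to lie outside the unit circle, i.e. |z| > 1 for every root.
Set 1 + (0.873) z + (0.963) z^2 = 0, i.e. a z^2 + b z + c = 0 with a = 0.963, b = 0.873, c = 1.
Discriminant D = b^2 - 4ac = (0.873)^2 - 4*(0.963)*1 = 0.762129 - (3.852) = -3.089871.
D < 0, so the roots are the complex-conjugate pair z = (-b +/- i sqrt(-D)) / (2a) = -0.4533 +/- 0.9127i.
For a conjugate pair |z|^2 = z * conj(z) = (product of roots) = c/a = 1/(0.963) = 1.038422, so |z| = sqrt(1.038422) = 1.019 for both roots.
Moduli of all roots: 1.0190, 1.0190.
All moduli strictly greater than 1? Yes.
Verdict: Invertible.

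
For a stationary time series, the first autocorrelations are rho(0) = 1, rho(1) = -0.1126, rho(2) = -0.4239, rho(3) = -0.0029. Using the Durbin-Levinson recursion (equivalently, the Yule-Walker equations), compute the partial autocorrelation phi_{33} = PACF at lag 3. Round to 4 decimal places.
\phi_{33} = -0.1530

The PACF at lag k is phi_{kk}, the last component of the solution
to the Yule-Walker system G_k phi = r_k where
  (G_k)_{ij} = rho(|i - j|), (r_k)_i = rho(i), i,j = 1..k.
Equivalently, Durbin-Levinson gives phi_{kk} iteratively:
  phi_{11} = rho(1)
  phi_{kk} = [rho(k) - sum_{j=1..k-1} phi_{k-1,j} rho(k-j)]
            / [1 - sum_{j=1..k-1} phi_{k-1,j} rho(j)],
  phi_{k,j} = phi_{k-1,j} - phi_{kk} phi_{k-1,k-j},  j = 1..k-1.
Step k = 1:
  phi_11 = rho(1) = -0.1126.
Step k = 2:
  phi_22 = [rho(2) - phi_11 rho(1)] / [1 - phi_11 rho(1)] = [-0.4239 - (-0.1126)(-0.1126)] / [1 - (-0.1126)(-0.1126)]
         = -0.43657876 / 0.98732124 = -0.442185.
  Update: phi_21 = phi_11 - phi_22 phi_11 = -0.1126 - (-0.442185)(-0.1126) = -0.16239.
Step k = 3:
  phi_33 = [rho(3) - phi_21 rho(2) - phi_22 rho(1)] / [1 - phi_21 rho(1) - phi_22 rho(2)]
    numerator   = -0.0029 - (-0.16239)(-0.4239) - (-0.442185)(-0.1126) = -0.12152718
    denominator = 1 - (-0.16239)(-0.1126) - (-0.442185)(-0.4239) = 0.79427261
  phi_33 = -0.12152718 / 0.79427261 = -0.153.
Therefore phi_{33} = -0.1530.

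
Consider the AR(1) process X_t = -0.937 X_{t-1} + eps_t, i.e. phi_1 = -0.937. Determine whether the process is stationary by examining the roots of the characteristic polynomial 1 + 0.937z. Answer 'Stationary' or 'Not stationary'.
\text{Stationary}

The AR(p) characteristic polynomial is P(z) = 1 + 0.937z.
Stationarity requires all roots to lie outside the unit circle, i.e. |z| > 1 for every root.
This is linear in z: 1 + (0.937) z = 0  =>  z = -1/(0.937) = -1.067236,  |z| = 1.067236.
Moduli of all roots: 1.0672.
All moduli strictly greater than 1? Yes.
Verdict: Stationary.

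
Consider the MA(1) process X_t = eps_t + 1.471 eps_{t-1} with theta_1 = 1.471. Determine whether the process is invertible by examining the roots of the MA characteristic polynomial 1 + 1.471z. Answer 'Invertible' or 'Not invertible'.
\text{Not invertible}

The MA(q) characteristic polynomial is P(z) = 1 + 1.471z.
Invertibility requires all roots to lie outside the unit circle, i.e. |z| > 1 for every root.
This is linear in z: 1 + (1.471) z = 0  =>  z = -1/(1.471) = -0.67981,  |z| = 0.67981.
Moduli of all roots: 0.6798.
All moduli strictly greater than 1? No.
Verdict: Not invertible.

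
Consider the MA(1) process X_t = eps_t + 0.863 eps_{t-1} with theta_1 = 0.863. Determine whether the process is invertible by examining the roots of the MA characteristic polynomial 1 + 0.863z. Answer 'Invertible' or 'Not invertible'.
\text{Invertible}

The MA(q) characteristic polynomial is P(z) = 1 + 0.863z.
Invertibility requires all roots to lie outside the unit circle, i.e. |z| > 1 for every root.
This is linear in z: 1 + (0.863) z = 0  =>  z = -1/(0.863) = -1.158749,  |z| = 1.158749.
Moduli of all roots: 1.1587.
All moduli strictly greater than 1? Yes.
Verdict: Invertible.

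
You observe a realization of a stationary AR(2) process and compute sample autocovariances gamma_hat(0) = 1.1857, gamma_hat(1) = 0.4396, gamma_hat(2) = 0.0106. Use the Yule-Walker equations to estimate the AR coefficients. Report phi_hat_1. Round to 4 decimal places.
\hat\phi_{1} = 0.4260

The Yule-Walker equations for an AR(p) process read, in matrix form,
  Gamma_p phi = r_p,   with   (Gamma_p)_{ij} = gamma(|i - j|),
                       (r_p)_i = gamma(i),   i,j = 1..p.
Substitute the sample gammas (Toeplitz matrix and right-hand side of size 2):
  Gamma_p = [[1.1857, 0.4396], [0.4396, 1.1857]]
  r_p     = [0.4396, 0.0106]
Written out:
  1.1857 phi_1 + 0.4396 phi_2 = 0.4396
  0.4396 phi_1 + 1.1857 phi_2 = 0.0106
Solve by Cramer's rule:
  det = gamma(0)^2 - gamma(1)^2 = (1.1857)^2 - (0.4396)^2 = 1.40588449 - 0.19324816 = 1.21263633
  phi_hat_1 = [gamma(1) gamma(0) - gamma(1) gamma(2)] / det = [(0.4396)(1.1857) - (0.4396)(0.0106)] / 1.21263633 = 0.51657396 / 1.21263633 = 0.426
  phi_hat_2 = [gamma(0) gamma(2) - gamma(1)^2] / det = [(1.1857)(0.0106) - (0.4396)^2] / 1.21263633 = -0.18067974 / 1.21263633 = -0.149
So phi_hat = [0.4260, -0.1490].
Therefore phi_hat_1 = 0.4260.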